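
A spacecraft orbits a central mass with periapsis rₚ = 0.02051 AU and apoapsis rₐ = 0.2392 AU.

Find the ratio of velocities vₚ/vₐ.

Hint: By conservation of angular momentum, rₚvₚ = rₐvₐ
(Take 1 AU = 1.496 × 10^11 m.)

Convert to SI: rₚ = 0.02051 AU = 3.0683e+09 m; rₐ = 0.2392 AU = 3.57843e+10 m.
Conservation of angular momentum gives rₚvₚ = rₐvₐ, so vₚ/vₐ = rₐ/rₚ.
vₚ/vₐ = 3.57843e+10 / 3.0683e+09 ≈ 11.66.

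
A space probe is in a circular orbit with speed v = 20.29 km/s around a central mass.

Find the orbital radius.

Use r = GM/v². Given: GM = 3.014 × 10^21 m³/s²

Convert to SI: v = 20.29 km/s = 20290 m/s.
For a circular orbit, v² = GM / r, so r = GM / v².
r = 3.014e+21 / (20290)² m ≈ 7.321e+12 m = 7.321 Tm.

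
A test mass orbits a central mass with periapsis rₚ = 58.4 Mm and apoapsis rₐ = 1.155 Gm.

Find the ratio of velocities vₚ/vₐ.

Convert to SI: rₚ = 58.4 Mm = 5.84e+07 m; rₐ = 1.155 Gm = 1.155e+09 m.
Conservation of angular momentum gives rₚvₚ = rₐvₐ, so vₚ/vₐ = rₐ/rₚ.
vₚ/vₐ = 1.155e+09 / 5.84e+07 ≈ 19.78.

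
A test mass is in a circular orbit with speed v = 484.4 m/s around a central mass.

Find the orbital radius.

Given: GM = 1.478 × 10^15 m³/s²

For a circular orbit, v² = GM / r, so r = GM / v².
r = 1.478e+15 / (484.4)² m ≈ 6.299e+09 m = 6.299 × 10^9 m.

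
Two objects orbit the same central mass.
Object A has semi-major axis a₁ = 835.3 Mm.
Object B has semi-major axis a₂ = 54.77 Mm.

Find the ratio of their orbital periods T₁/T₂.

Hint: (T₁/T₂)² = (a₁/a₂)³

Convert to SI: a₁ = 835.3 Mm = 8.353e+08 m; a₂ = 54.77 Mm = 5.477e+07 m.
From Kepler's third law, (T₁/T₂)² = (a₁/a₂)³, so T₁/T₂ = (a₁/a₂)^(3/2).
a₁/a₂ = 8.353e+08 / 5.477e+07 = 15.251.
T₁/T₂ = (15.251)^(3/2) ≈ 59.56.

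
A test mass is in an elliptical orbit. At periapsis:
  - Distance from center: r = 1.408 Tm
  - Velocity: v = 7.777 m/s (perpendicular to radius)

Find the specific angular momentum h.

Convert to SI: r = 1.408 Tm = 1.408e+12 m.
With v perpendicular to r, h = r · v.
h = 1.408e+12 · 7.777 m²/s ≈ 1.095e+13 m²/s.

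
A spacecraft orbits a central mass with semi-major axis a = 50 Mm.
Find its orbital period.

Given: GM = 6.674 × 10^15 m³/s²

Convert to SI: a = 50 Mm = 5e+07 m.
Kepler's third law: T = 2π √(a³ / GM).
Substituting a = 5e+07 m and GM = 6.674e+15 m³/s²:
T = 2π √((5e+07)³ / 6.674e+15) s
T ≈ 2.719e+04 s = 7.553 hours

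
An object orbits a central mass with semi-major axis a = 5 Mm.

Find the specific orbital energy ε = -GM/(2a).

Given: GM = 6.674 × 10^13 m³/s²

Convert to SI: a = 5 Mm = 5e+06 m.
ε = −GM / (2a).
ε = −6.674e+13 / (2 · 5e+06) J/kg ≈ -6.674e+06 J/kg = -6.674 MJ/kg.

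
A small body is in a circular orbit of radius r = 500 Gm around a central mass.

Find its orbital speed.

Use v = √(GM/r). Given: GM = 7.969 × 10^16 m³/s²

Convert to SI: r = 500 Gm = 5e+11 m.
For a circular orbit, gravity supplies the centripetal force, so v = √(GM / r).
v = √(7.969e+16 / 5e+11) m/s ≈ 399.2 m/s = 399.2 m/s.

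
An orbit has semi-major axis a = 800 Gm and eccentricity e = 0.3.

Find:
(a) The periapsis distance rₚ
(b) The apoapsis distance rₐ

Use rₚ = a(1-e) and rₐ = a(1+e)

Convert to SI: a = 800 Gm = 8e+11 m.
(a) rₚ = a(1 − e) = 8e+11 · (1 − 0.3) = 8e+11 · 0.7 ≈ 5.6e+11 m = 560 Gm.
(b) rₐ = a(1 + e) = 8e+11 · (1 + 0.3) = 8e+11 · 1.3 ≈ 1.04e+12 m = 1.04 Tm.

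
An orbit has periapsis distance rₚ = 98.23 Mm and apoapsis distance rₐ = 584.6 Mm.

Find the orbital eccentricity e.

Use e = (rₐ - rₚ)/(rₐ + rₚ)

Convert to SI: rₚ = 98.23 Mm = 9.823e+07 m; rₐ = 584.6 Mm = 5.846e+08 m.
e = (rₐ − rₚ) / (rₐ + rₚ).
e = (5.846e+08 − 9.823e+07) / (5.846e+08 + 9.823e+07) = 4.8637e+08 / 6.8283e+08 ≈ 0.7123.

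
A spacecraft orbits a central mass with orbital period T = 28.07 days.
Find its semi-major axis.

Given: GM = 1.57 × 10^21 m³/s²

Convert to SI: T = 28.07 days = 2.42525e+06 s.
Invert Kepler's third law: a = (GM · T² / (4π²))^(1/3).
Substituting T = 2.42525e+06 s and GM = 1.57e+21 m³/s²:
a = (1.57e+21 · (2.42525e+06)² / (4π²))^(1/3) m
a ≈ 6.161e+10 m = 61.61 Gm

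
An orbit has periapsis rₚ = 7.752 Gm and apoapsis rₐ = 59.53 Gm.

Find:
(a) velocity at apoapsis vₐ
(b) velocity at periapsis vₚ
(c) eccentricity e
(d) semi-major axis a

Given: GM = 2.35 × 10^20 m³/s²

Convert to SI: rₚ = 7.752 Gm = 7.752e+09 m; rₐ = 59.53 Gm = 5.953e+10 m.
(a) With a = (rₚ + rₐ)/2 = 3.3641e+10 m, vₐ = √(GM (2/rₐ − 1/a)) = √(2.35e+20 · (2/5.953e+10 − 1/3.3641e+10)) m/s ≈ 3.016e+04 m/s
(b) With a = (rₚ + rₐ)/2 = 3.3641e+10 m, vₚ = √(GM (2/rₚ − 1/a)) = √(2.35e+20 · (2/7.752e+09 − 1/3.3641e+10)) m/s ≈ 2.316e+05 m/s
(c) e = (rₐ − rₚ)/(rₐ + rₚ) = (5.953e+10 − 7.752e+09)/(5.953e+10 + 7.752e+09) ≈ 0.7696
(d) a = (rₚ + rₐ)/2 = (7.752e+09 + 5.953e+10)/2 ≈ 3.364e+10 m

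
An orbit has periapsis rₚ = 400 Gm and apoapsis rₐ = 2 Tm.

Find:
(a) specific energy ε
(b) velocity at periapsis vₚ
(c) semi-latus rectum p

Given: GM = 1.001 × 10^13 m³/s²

Convert to SI: rₚ = 400 Gm = 4e+11 m; rₐ = 2 Tm = 2e+12 m.
(a) With a = (rₚ + rₐ)/2 = 1.2e+12 m, ε = −GM/(2a) = −1.001e+13/(2 · 1.2e+12) J/kg ≈ -4.171 J/kg
(b) With a = (rₚ + rₐ)/2 = 1.2e+12 m, vₚ = √(GM (2/rₚ − 1/a)) = √(1.001e+13 · (2/4e+11 − 1/1.2e+12)) m/s ≈ 6.458 m/s
(c) From a = (rₚ + rₐ)/2 = 1.2e+12 m and e = (rₐ − rₚ)/(rₐ + rₚ) = 0.666667, p = a(1 − e²) = 1.2e+12 · (1 − (0.666667)²) ≈ 6.667e+11 m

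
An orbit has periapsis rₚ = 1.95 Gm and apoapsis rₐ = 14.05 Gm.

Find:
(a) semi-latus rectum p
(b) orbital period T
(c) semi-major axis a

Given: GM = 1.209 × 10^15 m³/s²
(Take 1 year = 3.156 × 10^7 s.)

Convert to SI: rₚ = 1.95 Gm = 1.95e+09 m; rₐ = 14.05 Gm = 1.405e+10 m.
(a) From a = (rₚ + rₐ)/2 = 8e+09 m and e = (rₐ − rₚ)/(rₐ + rₚ) = 0.75625, p = a(1 − e²) = 8e+09 · (1 − (0.75625)²) ≈ 3.425e+09 m
(b) With a = (rₚ + rₐ)/2 = 8e+09 m, T = 2π √(a³/GM) = 2π √((8e+09)³/1.209e+15) s ≈ 1.293e+08 s
(c) a = (rₚ + rₐ)/2 = (1.95e+09 + 1.405e+10)/2 ≈ 8e+09 m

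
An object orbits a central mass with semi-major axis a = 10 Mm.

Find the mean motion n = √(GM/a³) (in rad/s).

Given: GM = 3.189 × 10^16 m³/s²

Convert to SI: a = 10 Mm = 1e+07 m.
n = √(GM / a³).
n = √(3.189e+16 / (1e+07)³) rad/s ≈ 0.005647 rad/s.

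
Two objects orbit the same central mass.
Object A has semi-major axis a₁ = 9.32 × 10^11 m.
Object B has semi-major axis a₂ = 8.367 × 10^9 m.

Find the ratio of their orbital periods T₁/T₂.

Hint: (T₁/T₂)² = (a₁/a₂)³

From Kepler's third law, (T₁/T₂)² = (a₁/a₂)³, so T₁/T₂ = (a₁/a₂)^(3/2).
a₁/a₂ = 9.32e+11 / 8.367e+09 = 111.39.
T₁/T₂ = (111.39)^(3/2) ≈ 1176.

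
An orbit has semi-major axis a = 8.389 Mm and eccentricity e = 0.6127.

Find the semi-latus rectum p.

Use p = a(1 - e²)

Convert to SI: a = 8.389 Mm = 8.389e+06 m.
p = a (1 − e²).
p = 8.389e+06 · (1 − (0.6127)²) = 8.389e+06 · 0.624599 ≈ 5.24e+06 m = 5.24 Mm.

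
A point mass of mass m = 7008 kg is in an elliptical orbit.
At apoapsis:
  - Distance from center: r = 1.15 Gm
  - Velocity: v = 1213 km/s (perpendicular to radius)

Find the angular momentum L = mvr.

Convert to SI: r = 1.15 Gm = 1.15e+09 m; v = 1213 km/s = 1.213e+06 m/s.
Since v is perpendicular to r, L = m · v · r.
L = 7008 · 1.213e+06 · 1.15e+09 kg·m²/s ≈ 9.776e+18 kg·m²/s.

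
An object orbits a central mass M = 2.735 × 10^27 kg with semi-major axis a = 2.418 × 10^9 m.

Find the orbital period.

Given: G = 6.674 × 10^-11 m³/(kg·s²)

GM = G · M = 6.674e-11 · 2.735e+27 = 1.82534e+17 m³/s².
Kepler's third law: T = 2π √(a³ / GM).
Substituting a = 2.418e+09 m and GM = 1.82534e+17 m³/s²:
T = 2π √((2.418e+09)³ / 1.82534e+17) s
T ≈ 1.749e+06 s = 20.24 days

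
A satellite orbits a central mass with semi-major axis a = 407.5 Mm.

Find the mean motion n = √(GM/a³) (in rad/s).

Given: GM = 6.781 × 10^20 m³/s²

Convert to SI: a = 407.5 Mm = 4.075e+08 m.
n = √(GM / a³).
n = √(6.781e+20 / (4.075e+08)³) rad/s ≈ 0.003166 rad/s.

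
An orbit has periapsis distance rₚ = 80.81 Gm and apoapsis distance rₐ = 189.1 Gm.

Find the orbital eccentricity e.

Convert to SI: rₚ = 80.81 Gm = 8.081e+10 m; rₐ = 189.1 Gm = 1.891e+11 m.
e = (rₐ − rₚ) / (rₐ + rₚ).
e = (1.891e+11 − 8.081e+10) / (1.891e+11 + 8.081e+10) = 1.0829e+11 / 2.6991e+11 ≈ 0.4012.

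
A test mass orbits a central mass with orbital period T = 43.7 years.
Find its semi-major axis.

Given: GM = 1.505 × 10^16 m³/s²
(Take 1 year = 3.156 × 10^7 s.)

Convert to SI: T = 43.7 years = 1.37917e+09 s.
Invert Kepler's third law: a = (GM · T² / (4π²))^(1/3).
Substituting T = 1.37917e+09 s and GM = 1.505e+16 m³/s²:
a = (1.505e+16 · (1.37917e+09)² / (4π²))^(1/3) m
a ≈ 8.984e+10 m = 89.84 Gm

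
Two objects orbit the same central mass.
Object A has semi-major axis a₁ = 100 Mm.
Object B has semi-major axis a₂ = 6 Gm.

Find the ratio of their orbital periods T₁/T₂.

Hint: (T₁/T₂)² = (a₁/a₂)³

Convert to SI: a₁ = 100 Mm = 1e+08 m; a₂ = 6 Gm = 6e+09 m.
From Kepler's third law, (T₁/T₂)² = (a₁/a₂)³, so T₁/T₂ = (a₁/a₂)^(3/2).
a₁/a₂ = 1e+08 / 6e+09 = 0.0166667.
T₁/T₂ = (0.0166667)^(3/2) ≈ 0.002152.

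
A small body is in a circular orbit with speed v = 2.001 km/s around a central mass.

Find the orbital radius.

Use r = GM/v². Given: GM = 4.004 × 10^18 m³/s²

Convert to SI: v = 2.001 km/s = 2001 m/s.
For a circular orbit, v² = GM / r, so r = GM / v².
r = 4.004e+18 / (2001)² m ≈ 1e+12 m = 1000 Gm.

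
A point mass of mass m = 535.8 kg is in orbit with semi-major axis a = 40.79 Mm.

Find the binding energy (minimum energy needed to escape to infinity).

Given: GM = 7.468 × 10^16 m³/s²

Convert to SI: a = 40.79 Mm = 4.079e+07 m.
Total orbital energy is E = −GMm/(2a); binding energy is E_bind = −E = GMm/(2a).
E_bind = 7.468e+16 · 535.8 / (2 · 4.079e+07) J ≈ 4.905e+11 J = 490.5 GJ.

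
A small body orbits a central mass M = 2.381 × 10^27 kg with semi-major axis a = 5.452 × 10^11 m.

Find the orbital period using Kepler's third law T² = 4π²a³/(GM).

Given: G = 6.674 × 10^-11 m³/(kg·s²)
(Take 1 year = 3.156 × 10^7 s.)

GM = G · M = 6.674e-11 · 2.381e+27 = 1.58908e+17 m³/s².
Kepler's third law: T = 2π √(a³ / GM).
Substituting a = 5.452e+11 m and GM = 1.58908e+17 m³/s²:
T = 2π √((5.452e+11)³ / 1.58908e+17) s
T ≈ 6.345e+09 s = 201 years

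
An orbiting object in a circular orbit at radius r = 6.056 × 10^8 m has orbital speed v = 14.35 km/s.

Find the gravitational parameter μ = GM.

Convert to SI: v = 14.35 km/s = 14350 m/s.
For a circular orbit v² = GM/r, so GM = v² · r.
GM = (14350)² · 6.056e+08 m³/s² ≈ 1.247e+17 m³/s² = 1.247 × 10^17 m³/s².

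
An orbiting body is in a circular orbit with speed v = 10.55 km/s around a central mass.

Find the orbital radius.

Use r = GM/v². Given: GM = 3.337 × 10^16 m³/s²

Convert to SI: v = 10.55 km/s = 10550 m/s.
For a circular orbit, v² = GM / r, so r = GM / v².
r = 3.337e+16 / (10550)² m ≈ 2.998e+08 m = 299.8 Mm.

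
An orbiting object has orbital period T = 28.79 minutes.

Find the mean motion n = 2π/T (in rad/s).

Convert to SI: T = 28.79 minutes = 1727.4 s.
n = 2π / T.
n = 2π / 1727.4 s ≈ 0.003637 rad/s.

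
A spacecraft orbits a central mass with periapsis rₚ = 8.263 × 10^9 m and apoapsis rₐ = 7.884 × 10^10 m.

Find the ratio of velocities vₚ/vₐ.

Conservation of angular momentum gives rₚvₚ = rₐvₐ, so vₚ/vₐ = rₐ/rₚ.
vₚ/vₐ = 7.884e+10 / 8.263e+09 ≈ 9.541.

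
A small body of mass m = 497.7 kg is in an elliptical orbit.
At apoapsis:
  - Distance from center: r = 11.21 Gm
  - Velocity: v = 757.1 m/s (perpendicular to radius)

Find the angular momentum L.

Convert to SI: r = 11.21 Gm = 1.121e+10 m.
Since v is perpendicular to r, L = m · v · r.
L = 497.7 · 757.1 · 1.121e+10 kg·m²/s ≈ 4.224e+15 kg·m²/s.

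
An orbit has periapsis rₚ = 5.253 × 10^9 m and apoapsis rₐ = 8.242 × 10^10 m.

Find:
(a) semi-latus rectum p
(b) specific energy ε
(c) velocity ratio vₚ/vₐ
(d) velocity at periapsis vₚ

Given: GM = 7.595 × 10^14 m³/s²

(a) From a = (rₚ + rₐ)/2 = 4.38365e+10 m and e = (rₐ − rₚ)/(rₐ + rₚ) = 0.880168, p = a(1 − e²) = 4.38365e+10 · (1 − (0.880168)²) ≈ 9.877e+09 m
(b) With a = (rₚ + rₐ)/2 = 4.38365e+10 m, ε = −GM/(2a) = −7.595e+14/(2 · 4.38365e+10) J/kg ≈ -8663 J/kg
(c) Conservation of angular momentum (rₚvₚ = rₐvₐ) gives vₚ/vₐ = rₐ/rₚ = 8.242e+10/5.253e+09 ≈ 15.69
(d) With a = (rₚ + rₐ)/2 = 4.38365e+10 m, vₚ = √(GM (2/rₚ − 1/a)) = √(7.595e+14 · (2/5.253e+09 − 1/4.38365e+10)) m/s ≈ 521.4 m/s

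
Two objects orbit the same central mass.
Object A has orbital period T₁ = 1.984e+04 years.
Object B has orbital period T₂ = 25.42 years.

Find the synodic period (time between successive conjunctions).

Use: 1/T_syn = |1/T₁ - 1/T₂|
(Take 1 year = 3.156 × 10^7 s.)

Convert to SI: T₁ = 1.984e+04 years = 6.2615e+11 s; T₂ = 25.42 years = 8.02255e+08 s.
T_syn = |T₁ · T₂ / (T₁ − T₂)|.
T_syn = |6.2615e+11 · 8.02255e+08 / (6.2615e+11 − 8.02255e+08)| s ≈ 8.033e+08 s = 25.45 years.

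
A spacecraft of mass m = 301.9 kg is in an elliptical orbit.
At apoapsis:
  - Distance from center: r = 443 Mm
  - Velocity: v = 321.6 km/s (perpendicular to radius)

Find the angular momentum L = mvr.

Convert to SI: r = 443 Mm = 4.43e+08 m; v = 321.6 km/s = 321600 m/s.
Since v is perpendicular to r, L = m · v · r.
L = 301.9 · 321600 · 4.43e+08 kg·m²/s ≈ 4.301e+16 kg·m²/s.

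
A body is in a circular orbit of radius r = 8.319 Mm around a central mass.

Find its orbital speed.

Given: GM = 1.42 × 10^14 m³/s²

Convert to SI: r = 8.319 Mm = 8.319e+06 m.
For a circular orbit, gravity supplies the centripetal force, so v = √(GM / r).
v = √(1.42e+14 / 8.319e+06) m/s ≈ 4132 m/s = 4.132 km/s.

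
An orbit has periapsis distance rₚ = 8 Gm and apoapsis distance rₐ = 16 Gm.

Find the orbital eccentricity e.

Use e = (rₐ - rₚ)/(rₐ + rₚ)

Convert to SI: rₚ = 8 Gm = 8e+09 m; rₐ = 16 Gm = 1.6e+10 m.
e = (rₐ − rₚ) / (rₐ + rₚ).
e = (1.6e+10 − 8e+09) / (1.6e+10 + 8e+09) = 8e+09 / 2.4e+10 ≈ 0.3333.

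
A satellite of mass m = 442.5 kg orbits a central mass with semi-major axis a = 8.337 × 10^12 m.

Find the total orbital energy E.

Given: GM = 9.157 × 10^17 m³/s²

E = −GMm / (2a).
E = −9.157e+17 · 442.5 / (2 · 8.337e+12) J ≈ -2.43e+07 J = -24.3 MJ.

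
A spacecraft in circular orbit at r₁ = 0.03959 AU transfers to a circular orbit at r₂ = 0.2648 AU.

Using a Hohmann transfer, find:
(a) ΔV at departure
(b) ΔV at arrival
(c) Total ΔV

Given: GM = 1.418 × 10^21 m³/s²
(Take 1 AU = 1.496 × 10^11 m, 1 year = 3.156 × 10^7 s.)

Convert to SI: r₁ = 0.03959 AU = 5.92266e+09 m; r₂ = 0.2648 AU = 3.96141e+10 m.
Transfer semi-major axis: a_t = (r₁ + r₂)/2 = (5.92266e+09 + 3.96141e+10)/2 = 2.27684e+10 m.
Circular speeds: v₁ = √(GM/r₁) = 489305 m/s, v₂ = √(GM/r₂) = 189197 m/s.
Transfer speeds (vis-viva v² = GM(2/r − 1/a_t)): v₁ᵗ = 645414 m/s, v₂ᵗ = 96495.2 m/s.
(a) ΔV₁ = |v₁ᵗ − v₁| ≈ 1.561e+05 m/s = 32.93 AU/year.
(b) ΔV₂ = |v₂ − v₂ᵗ| ≈ 9.27e+04 m/s = 19.56 AU/year.
(c) ΔV_total = ΔV₁ + ΔV₂ ≈ 2.488e+05 m/s = 52.49 AU/year.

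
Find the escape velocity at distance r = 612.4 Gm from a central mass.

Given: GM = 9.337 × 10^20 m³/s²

Convert to SI: r = 612.4 Gm = 6.124e+11 m.
Escape velocity comes from setting total energy to zero: ½v² − GM/r = 0 ⇒ v_esc = √(2GM / r).
v_esc = √(2 · 9.337e+20 / 6.124e+11) m/s ≈ 5.522e+04 m/s = 55.22 km/s.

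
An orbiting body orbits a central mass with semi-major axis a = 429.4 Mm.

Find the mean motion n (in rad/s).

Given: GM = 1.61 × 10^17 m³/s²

Convert to SI: a = 429.4 Mm = 4.294e+08 m.
n = √(GM / a³).
n = √(1.61e+17 / (4.294e+08)³) rad/s ≈ 4.509e-05 rad/s.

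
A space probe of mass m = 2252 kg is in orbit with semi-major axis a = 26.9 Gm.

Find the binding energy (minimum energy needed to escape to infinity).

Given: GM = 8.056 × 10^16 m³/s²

Convert to SI: a = 26.9 Gm = 2.69e+10 m.
Total orbital energy is E = −GMm/(2a); binding energy is E_bind = −E = GMm/(2a).
E_bind = 8.056e+16 · 2252 / (2 · 2.69e+10) J ≈ 3.372e+09 J = 3.372 GJ.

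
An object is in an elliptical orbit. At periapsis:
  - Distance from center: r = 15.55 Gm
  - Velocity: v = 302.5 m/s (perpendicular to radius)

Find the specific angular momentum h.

Convert to SI: r = 15.55 Gm = 1.555e+10 m.
With v perpendicular to r, h = r · v.
h = 1.555e+10 · 302.5 m²/s ≈ 4.704e+12 m²/s.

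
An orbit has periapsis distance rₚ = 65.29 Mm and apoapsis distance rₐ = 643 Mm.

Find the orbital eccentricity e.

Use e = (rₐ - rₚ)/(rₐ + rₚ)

Convert to SI: rₚ = 65.29 Mm = 6.529e+07 m; rₐ = 643 Mm = 6.43e+08 m.
e = (rₐ − rₚ) / (rₐ + rₚ).
e = (6.43e+08 − 6.529e+07) / (6.43e+08 + 6.529e+07) = 5.7771e+08 / 7.0829e+08 ≈ 0.8156.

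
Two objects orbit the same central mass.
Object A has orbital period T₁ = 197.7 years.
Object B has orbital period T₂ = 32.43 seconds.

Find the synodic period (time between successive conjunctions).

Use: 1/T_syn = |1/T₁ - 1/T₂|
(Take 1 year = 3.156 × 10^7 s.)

Convert to SI: T₁ = 197.7 years = 6.23941e+09 s.
T_syn = |T₁ · T₂ / (T₁ − T₂)|.
T_syn = |6.23941e+09 · 32.43 / (6.23941e+09 − 32.43)| s ≈ 32.43 s = 32.43 seconds.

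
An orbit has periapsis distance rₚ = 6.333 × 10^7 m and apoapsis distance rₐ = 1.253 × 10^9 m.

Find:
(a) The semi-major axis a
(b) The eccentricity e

(a) a = (rₚ + rₐ) / 2 = (6.333e+07 + 1.253e+09) / 2 ≈ 6.582e+08 m = 6.582 × 10^8 m.
(b) e = (rₐ − rₚ) / (rₐ + rₚ) = (1.253e+09 − 6.333e+07) / (1.253e+09 + 6.333e+07) ≈ 0.9038.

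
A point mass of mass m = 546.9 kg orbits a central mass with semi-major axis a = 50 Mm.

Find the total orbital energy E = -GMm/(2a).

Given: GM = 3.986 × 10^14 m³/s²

Convert to SI: a = 50 Mm = 5e+07 m.
E = −GMm / (2a).
E = −3.986e+14 · 546.9 / (2 · 5e+07) J ≈ -2.18e+09 J = -2.18 GJ.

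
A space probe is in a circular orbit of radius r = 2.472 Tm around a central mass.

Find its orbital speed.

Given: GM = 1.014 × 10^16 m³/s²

Convert to SI: r = 2.472 Tm = 2.472e+12 m.
For a circular orbit, gravity supplies the centripetal force, so v = √(GM / r).
v = √(1.014e+16 / 2.472e+12) m/s ≈ 64.05 m/s = 64.05 m/s.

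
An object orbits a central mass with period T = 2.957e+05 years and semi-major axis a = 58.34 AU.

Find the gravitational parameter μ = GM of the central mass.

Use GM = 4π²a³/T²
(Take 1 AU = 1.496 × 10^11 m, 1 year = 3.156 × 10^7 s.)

Convert to SI: T = 2.957e+05 years = 9.33229e+12 s; a = 58.34 AU = 8.72766e+12 m.
GM = 4π² · a³ / T².
GM = 4π² · (8.72766e+12)³ / (9.33229e+12)² m³/s² ≈ 3.014e+14 m³/s² = 3.014 × 10^14 m³/s².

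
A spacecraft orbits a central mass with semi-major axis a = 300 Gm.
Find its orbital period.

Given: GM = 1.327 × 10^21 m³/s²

Convert to SI: a = 300 Gm = 3e+11 m.
Kepler's third law: T = 2π √(a³ / GM).
Substituting a = 3e+11 m and GM = 1.327e+21 m³/s²:
T = 2π √((3e+11)³ / 1.327e+21) s
T ≈ 2.834e+07 s = 328 days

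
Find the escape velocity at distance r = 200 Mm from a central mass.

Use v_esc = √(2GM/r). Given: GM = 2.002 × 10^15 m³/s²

Convert to SI: r = 200 Mm = 2e+08 m.
Escape velocity comes from setting total energy to zero: ½v² − GM/r = 0 ⇒ v_esc = √(2GM / r).
v_esc = √(2 · 2.002e+15 / 2e+08) m/s ≈ 4474 m/s = 4.474 km/s.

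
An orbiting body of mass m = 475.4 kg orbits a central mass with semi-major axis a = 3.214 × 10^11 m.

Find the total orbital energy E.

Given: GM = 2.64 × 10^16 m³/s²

E = −GMm / (2a).
E = −2.64e+16 · 475.4 / (2 · 3.214e+11) J ≈ -1.952e+07 J = -19.52 MJ.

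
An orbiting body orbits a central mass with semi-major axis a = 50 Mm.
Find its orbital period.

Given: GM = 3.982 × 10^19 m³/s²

Convert to SI: a = 50 Mm = 5e+07 m.
Kepler's third law: T = 2π √(a³ / GM).
Substituting a = 5e+07 m and GM = 3.982e+19 m³/s²:
T = 2π √((5e+07)³ / 3.982e+19) s
T ≈ 352 s = 5.867 minutes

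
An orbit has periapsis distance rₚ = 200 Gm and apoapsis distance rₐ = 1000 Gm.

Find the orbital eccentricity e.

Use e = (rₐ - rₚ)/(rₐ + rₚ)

Convert to SI: rₚ = 200 Gm = 2e+11 m; rₐ = 1000 Gm = 1e+12 m.
e = (rₐ − rₚ) / (rₐ + rₚ).
e = (1e+12 − 2e+11) / (1e+12 + 2e+11) = 8e+11 / 1.2e+12 ≈ 0.6667.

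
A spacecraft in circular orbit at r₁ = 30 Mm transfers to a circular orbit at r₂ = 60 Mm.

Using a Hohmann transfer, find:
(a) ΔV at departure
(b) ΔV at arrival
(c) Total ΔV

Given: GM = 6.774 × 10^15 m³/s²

Convert to SI: r₁ = 30 Mm = 3e+07 m; r₂ = 60 Mm = 6e+07 m.
Transfer semi-major axis: a_t = (r₁ + r₂)/2 = (3e+07 + 6e+07)/2 = 4.5e+07 m.
Circular speeds: v₁ = √(GM/r₁) = 15026.6 m/s, v₂ = √(GM/r₂) = 10625.4 m/s.
Transfer speeds (vis-viva v² = GM(2/r − 1/a_t)): v₁ᵗ = 17351.3 m/s, v₂ᵗ = 8675.64 m/s.
(a) ΔV₁ = |v₁ᵗ − v₁| ≈ 2325 m/s = 2.325 km/s.
(b) ΔV₂ = |v₂ − v₂ᵗ| ≈ 1950 m/s = 1.95 km/s.
(c) ΔV_total = ΔV₁ + ΔV₂ ≈ 4274 m/s = 4.274 km/s.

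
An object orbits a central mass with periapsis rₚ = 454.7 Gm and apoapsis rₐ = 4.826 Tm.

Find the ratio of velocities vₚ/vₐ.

Convert to SI: rₚ = 454.7 Gm = 4.547e+11 m; rₐ = 4.826 Tm = 4.826e+12 m.
Conservation of angular momentum gives rₚvₚ = rₐvₐ, so vₚ/vₐ = rₐ/rₚ.
vₚ/vₐ = 4.826e+12 / 4.547e+11 ≈ 10.61.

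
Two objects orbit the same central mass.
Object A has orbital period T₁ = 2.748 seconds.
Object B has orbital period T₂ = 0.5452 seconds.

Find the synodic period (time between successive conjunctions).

T_syn = |T₁ · T₂ / (T₁ − T₂)|.
T_syn = |2.748 · 0.5452 / (2.748 − 0.5452)| s ≈ 0.6801 s = 0.6801 seconds.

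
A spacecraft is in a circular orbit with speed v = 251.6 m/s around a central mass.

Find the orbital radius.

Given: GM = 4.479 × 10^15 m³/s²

For a circular orbit, v² = GM / r, so r = GM / v².
r = 4.479e+15 / (251.6)² m ≈ 7.076e+10 m = 70.76 Gm.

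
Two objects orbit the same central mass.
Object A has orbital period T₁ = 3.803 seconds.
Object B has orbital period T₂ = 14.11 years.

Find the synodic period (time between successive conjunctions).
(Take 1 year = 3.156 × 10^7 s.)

Convert to SI: T₂ = 14.11 years = 4.45312e+08 s.
T_syn = |T₁ · T₂ / (T₁ − T₂)|.
T_syn = |3.803 · 4.45312e+08 / (3.803 − 4.45312e+08)| s ≈ 3.803 s = 3.803 seconds.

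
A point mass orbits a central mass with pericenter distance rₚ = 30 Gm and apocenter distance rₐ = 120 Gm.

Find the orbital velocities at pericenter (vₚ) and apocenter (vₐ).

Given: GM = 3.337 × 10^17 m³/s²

Convert to SI: rₚ = 30 Gm = 3e+10 m; rₐ = 120 Gm = 1.2e+11 m.
Use the vis-viva equation v² = GM(2/r − 1/a) with a = (rₚ + rₐ)/2 = (3e+10 + 1.2e+11)/2 = 7.5e+10 m.
vₚ = √(GM · (2/rₚ − 1/a)) = √(3.337e+17 · (2/3e+10 − 1/7.5e+10)) m/s ≈ 4219 m/s = 4.219 km/s.
vₐ = √(GM · (2/rₐ − 1/a)) = √(3.337e+17 · (2/1.2e+11 − 1/7.5e+10)) m/s ≈ 1055 m/s = 1.055 km/s.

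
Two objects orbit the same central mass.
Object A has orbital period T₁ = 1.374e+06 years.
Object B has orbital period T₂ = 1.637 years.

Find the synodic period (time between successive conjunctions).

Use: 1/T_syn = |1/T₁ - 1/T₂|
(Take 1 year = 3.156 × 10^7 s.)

Convert to SI: T₁ = 1.374e+06 years = 4.33634e+13 s; T₂ = 1.637 years = 5.16637e+07 s.
T_syn = |T₁ · T₂ / (T₁ − T₂)|.
T_syn = |4.33634e+13 · 5.16637e+07 / (4.33634e+13 − 5.16637e+07)| s ≈ 5.166e+07 s = 1.637 years.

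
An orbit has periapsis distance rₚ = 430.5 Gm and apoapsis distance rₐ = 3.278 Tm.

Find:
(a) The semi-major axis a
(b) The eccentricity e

Convert to SI: rₚ = 430.5 Gm = 4.305e+11 m; rₐ = 3.278 Tm = 3.278e+12 m.
(a) a = (rₚ + rₐ) / 2 = (4.305e+11 + 3.278e+12) / 2 ≈ 1.854e+12 m = 1.854 Tm.
(b) e = (rₐ − rₚ) / (rₐ + rₚ) = (3.278e+12 − 4.305e+11) / (3.278e+12 + 4.305e+11) ≈ 0.7678.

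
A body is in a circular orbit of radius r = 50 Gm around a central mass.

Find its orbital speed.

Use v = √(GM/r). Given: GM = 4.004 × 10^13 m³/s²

Convert to SI: r = 50 Gm = 5e+10 m.
For a circular orbit, gravity supplies the centripetal force, so v = √(GM / r).
v = √(4.004e+13 / 5e+10) m/s ≈ 28.3 m/s = 28.3 m/s.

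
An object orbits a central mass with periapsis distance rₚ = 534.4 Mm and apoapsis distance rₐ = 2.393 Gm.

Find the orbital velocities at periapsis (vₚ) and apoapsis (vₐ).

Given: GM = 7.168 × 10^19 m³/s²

Convert to SI: rₚ = 534.4 Mm = 5.344e+08 m; rₐ = 2.393 Gm = 2.393e+09 m.
Use the vis-viva equation v² = GM(2/r − 1/a) with a = (rₚ + rₐ)/2 = (5.344e+08 + 2.393e+09)/2 = 1.4637e+09 m.
vₚ = √(GM · (2/rₚ − 1/a)) = √(7.168e+19 · (2/5.344e+08 − 1/1.4637e+09)) m/s ≈ 4.683e+05 m/s = 468.3 km/s.
vₐ = √(GM · (2/rₐ − 1/a)) = √(7.168e+19 · (2/2.393e+09 − 1/1.4637e+09)) m/s ≈ 1.046e+05 m/s = 104.6 km/s.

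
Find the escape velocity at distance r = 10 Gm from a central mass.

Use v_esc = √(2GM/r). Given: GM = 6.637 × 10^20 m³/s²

Convert to SI: r = 10 Gm = 1e+10 m.
Escape velocity comes from setting total energy to zero: ½v² − GM/r = 0 ⇒ v_esc = √(2GM / r).
v_esc = √(2 · 6.637e+20 / 1e+10) m/s ≈ 3.643e+05 m/s = 364.3 km/s.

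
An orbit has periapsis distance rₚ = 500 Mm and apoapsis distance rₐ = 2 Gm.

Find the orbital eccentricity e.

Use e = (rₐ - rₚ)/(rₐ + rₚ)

Convert to SI: rₚ = 500 Mm = 5e+08 m; rₐ = 2 Gm = 2e+09 m.
e = (rₐ − rₚ) / (rₐ + rₚ).
e = (2e+09 − 5e+08) / (2e+09 + 5e+08) = 1.5e+09 / 2.5e+09 ≈ 0.6.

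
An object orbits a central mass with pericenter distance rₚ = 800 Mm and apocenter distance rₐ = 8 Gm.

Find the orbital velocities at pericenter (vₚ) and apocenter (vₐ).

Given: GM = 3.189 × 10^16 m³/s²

Convert to SI: rₚ = 800 Mm = 8e+08 m; rₐ = 8 Gm = 8e+09 m.
Use the vis-viva equation v² = GM(2/r − 1/a) with a = (rₚ + rₐ)/2 = (8e+08 + 8e+09)/2 = 4.4e+09 m.
vₚ = √(GM · (2/rₚ − 1/a)) = √(3.189e+16 · (2/8e+08 − 1/4.4e+09)) m/s ≈ 8513 m/s = 8.513 km/s.
vₐ = √(GM · (2/rₐ − 1/a)) = √(3.189e+16 · (2/8e+09 − 1/4.4e+09)) m/s ≈ 851.3 m/s = 851.3 m/s.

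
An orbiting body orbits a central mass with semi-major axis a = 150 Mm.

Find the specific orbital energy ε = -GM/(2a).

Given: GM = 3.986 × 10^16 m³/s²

Convert to SI: a = 150 Mm = 1.5e+08 m.
ε = −GM / (2a).
ε = −3.986e+16 / (2 · 1.5e+08) J/kg ≈ -1.329e+08 J/kg = -132.9 MJ/kg.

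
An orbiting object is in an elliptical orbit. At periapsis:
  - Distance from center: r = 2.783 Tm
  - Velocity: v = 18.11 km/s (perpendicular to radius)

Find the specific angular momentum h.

Convert to SI: r = 2.783 Tm = 2.783e+12 m; v = 18.11 km/s = 18110 m/s.
With v perpendicular to r, h = r · v.
h = 2.783e+12 · 18110 m²/s ≈ 5.04e+16 m²/s.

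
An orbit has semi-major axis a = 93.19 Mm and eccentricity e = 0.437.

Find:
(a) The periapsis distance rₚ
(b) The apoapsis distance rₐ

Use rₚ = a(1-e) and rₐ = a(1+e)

Convert to SI: a = 93.19 Mm = 9.319e+07 m.
(a) rₚ = a(1 − e) = 9.319e+07 · (1 − 0.437) = 9.319e+07 · 0.563 ≈ 5.247e+07 m = 52.47 Mm.
(b) rₐ = a(1 + e) = 9.319e+07 · (1 + 0.437) = 9.319e+07 · 1.437 ≈ 1.339e+08 m = 133.9 Mm.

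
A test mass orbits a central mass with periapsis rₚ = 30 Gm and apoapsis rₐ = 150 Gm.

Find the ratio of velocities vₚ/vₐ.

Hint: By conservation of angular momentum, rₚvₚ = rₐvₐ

Convert to SI: rₚ = 30 Gm = 3e+10 m; rₐ = 150 Gm = 1.5e+11 m.
Conservation of angular momentum gives rₚvₚ = rₐvₐ, so vₚ/vₐ = rₐ/rₚ.
vₚ/vₐ = 1.5e+11 / 3e+10 ≈ 5.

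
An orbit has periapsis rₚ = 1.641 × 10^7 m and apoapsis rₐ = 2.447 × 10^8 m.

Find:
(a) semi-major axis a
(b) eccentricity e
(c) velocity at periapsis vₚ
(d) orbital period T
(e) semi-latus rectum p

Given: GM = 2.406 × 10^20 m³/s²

(a) a = (rₚ + rₐ)/2 = (1.641e+07 + 2.447e+08)/2 ≈ 1.306e+08 m
(b) e = (rₐ − rₚ)/(rₐ + rₚ) = (2.447e+08 − 1.641e+07)/(2.447e+08 + 1.641e+07) ≈ 0.8743
(c) With a = (rₚ + rₐ)/2 = 1.30555e+08 m, vₚ = √(GM (2/rₚ − 1/a)) = √(2.406e+20 · (2/1.641e+07 − 1/1.30555e+08)) m/s ≈ 5.242e+06 m/s
(d) With a = (rₚ + rₐ)/2 = 1.30555e+08 m, T = 2π √(a³/GM) = 2π √((1.30555e+08)³/2.406e+20) s ≈ 604.3 s
(e) From a = (rₚ + rₐ)/2 = 1.30555e+08 m and e = (rₐ − rₚ)/(rₐ + rₚ) = 0.874306, p = a(1 − e²) = 1.30555e+08 · (1 − (0.874306)²) ≈ 3.076e+07 m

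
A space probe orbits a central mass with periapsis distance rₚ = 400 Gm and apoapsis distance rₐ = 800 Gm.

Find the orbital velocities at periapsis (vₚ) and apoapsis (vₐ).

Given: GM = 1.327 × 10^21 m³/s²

Convert to SI: rₚ = 400 Gm = 4e+11 m; rₐ = 800 Gm = 8e+11 m.
Use the vis-viva equation v² = GM(2/r − 1/a) with a = (rₚ + rₐ)/2 = (4e+11 + 8e+11)/2 = 6e+11 m.
vₚ = √(GM · (2/rₚ − 1/a)) = √(1.327e+21 · (2/4e+11 − 1/6e+11)) m/s ≈ 6.651e+04 m/s = 66.51 km/s.
vₐ = √(GM · (2/rₐ − 1/a)) = √(1.327e+21 · (2/8e+11 − 1/6e+11)) m/s ≈ 3.325e+04 m/s = 33.25 km/s.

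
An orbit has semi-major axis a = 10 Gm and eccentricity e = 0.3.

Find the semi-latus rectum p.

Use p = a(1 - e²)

Convert to SI: a = 10 Gm = 1e+10 m.
p = a (1 − e²).
p = 1e+10 · (1 − (0.3)²) = 1e+10 · 0.91 ≈ 9.1e+09 m = 9.1 Gm.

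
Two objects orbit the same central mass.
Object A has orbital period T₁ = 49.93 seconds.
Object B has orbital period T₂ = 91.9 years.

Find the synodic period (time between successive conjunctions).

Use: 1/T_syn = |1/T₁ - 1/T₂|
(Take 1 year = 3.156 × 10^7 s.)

Convert to SI: T₂ = 91.9 years = 2.90036e+09 s.
T_syn = |T₁ · T₂ / (T₁ − T₂)|.
T_syn = |49.93 · 2.90036e+09 / (49.93 − 2.90036e+09)| s ≈ 49.93 s = 49.93 seconds.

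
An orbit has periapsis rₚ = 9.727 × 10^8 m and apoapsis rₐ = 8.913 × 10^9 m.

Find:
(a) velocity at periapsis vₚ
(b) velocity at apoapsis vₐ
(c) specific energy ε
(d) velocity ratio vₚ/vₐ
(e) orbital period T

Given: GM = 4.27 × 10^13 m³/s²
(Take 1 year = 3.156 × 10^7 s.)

(a) With a = (rₚ + rₐ)/2 = 4.94285e+09 m, vₚ = √(GM (2/rₚ − 1/a)) = √(4.27e+13 · (2/9.727e+08 − 1/4.94285e+09)) m/s ≈ 281.4 m/s
(b) With a = (rₚ + rₐ)/2 = 4.94285e+09 m, vₐ = √(GM (2/rₐ − 1/a)) = √(4.27e+13 · (2/8.913e+09 − 1/4.94285e+09)) m/s ≈ 30.7 m/s
(c) With a = (rₚ + rₐ)/2 = 4.94285e+09 m, ε = −GM/(2a) = −4.27e+13/(2 · 4.94285e+09) J/kg ≈ -4319 J/kg
(d) Conservation of angular momentum (rₚvₚ = rₐvₐ) gives vₚ/vₐ = rₐ/rₚ = 8.913e+09/9.727e+08 ≈ 9.163
(e) With a = (rₚ + rₐ)/2 = 4.94285e+09 m, T = 2π √(a³/GM) = 2π √((4.94285e+09)³/4.27e+13) s ≈ 3.341e+08 s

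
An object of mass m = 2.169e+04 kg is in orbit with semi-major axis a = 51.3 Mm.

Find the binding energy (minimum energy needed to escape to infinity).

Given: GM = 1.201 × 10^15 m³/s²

Convert to SI: a = 51.3 Mm = 5.13e+07 m.
Total orbital energy is E = −GMm/(2a); binding energy is E_bind = −E = GMm/(2a).
E_bind = 1.201e+15 · 2.169e+04 / (2 · 5.13e+07) J ≈ 2.539e+11 J = 253.9 GJ.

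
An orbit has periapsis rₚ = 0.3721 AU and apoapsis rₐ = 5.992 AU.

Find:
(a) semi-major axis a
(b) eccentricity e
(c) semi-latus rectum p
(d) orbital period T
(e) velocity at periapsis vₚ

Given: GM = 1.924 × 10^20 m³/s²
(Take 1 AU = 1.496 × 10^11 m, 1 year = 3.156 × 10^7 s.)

Convert to SI: rₚ = 0.3721 AU = 5.56662e+10 m; rₐ = 5.992 AU = 8.96403e+11 m.
(a) a = (rₚ + rₐ)/2 = (5.56662e+10 + 8.96403e+11)/2 ≈ 4.76e+11 m
(b) e = (rₐ − rₚ)/(rₐ + rₚ) = (8.96403e+11 − 5.56662e+10)/(8.96403e+11 + 5.56662e+10) ≈ 0.8831
(c) From a = (rₚ + rₐ)/2 = 4.76035e+11 m and e = (rₐ − rₚ)/(rₐ + rₚ) = 0.883063, p = a(1 − e²) = 4.76035e+11 · (1 − (0.883063)²) ≈ 1.048e+11 m
(d) With a = (rₚ + rₐ)/2 = 4.76035e+11 m, T = 2π √(a³/GM) = 2π √((4.76035e+11)³/1.924e+20) s ≈ 1.488e+08 s
(e) With a = (rₚ + rₐ)/2 = 4.76035e+11 m, vₚ = √(GM (2/rₚ − 1/a)) = √(1.924e+20 · (2/5.56662e+10 − 1/4.76035e+11)) m/s ≈ 8.068e+04 m/s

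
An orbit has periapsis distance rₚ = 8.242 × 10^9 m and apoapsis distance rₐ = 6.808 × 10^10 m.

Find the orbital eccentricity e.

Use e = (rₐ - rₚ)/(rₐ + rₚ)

e = (rₐ − rₚ) / (rₐ + rₚ).
e = (6.808e+10 − 8.242e+09) / (6.808e+10 + 8.242e+09) = 5.9838e+10 / 7.6322e+10 ≈ 0.784.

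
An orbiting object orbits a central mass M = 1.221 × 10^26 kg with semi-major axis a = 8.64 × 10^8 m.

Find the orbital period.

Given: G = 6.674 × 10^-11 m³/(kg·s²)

GM = G · M = 6.674e-11 · 1.221e+26 = 8.14895e+15 m³/s².
Kepler's third law: T = 2π √(a³ / GM).
Substituting a = 8.64e+08 m and GM = 8.14895e+15 m³/s²:
T = 2π √((8.64e+08)³ / 8.14895e+15) s
T ≈ 1.768e+06 s = 20.46 days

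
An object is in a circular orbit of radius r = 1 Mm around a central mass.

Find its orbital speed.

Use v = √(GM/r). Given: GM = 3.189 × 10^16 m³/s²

Convert to SI: r = 1 Mm = 1e+06 m.
For a circular orbit, gravity supplies the centripetal force, so v = √(GM / r).
v = √(3.189e+16 / 1e+06) m/s ≈ 1.786e+05 m/s = 178.6 km/s.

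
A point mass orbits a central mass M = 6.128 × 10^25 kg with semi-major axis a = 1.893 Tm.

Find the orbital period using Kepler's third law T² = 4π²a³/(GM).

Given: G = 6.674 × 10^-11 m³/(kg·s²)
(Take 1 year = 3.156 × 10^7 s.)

Convert to SI: a = 1.893 Tm = 1.893e+12 m.
GM = G · M = 6.674e-11 · 6.128e+25 = 4.08983e+15 m³/s².
Kepler's third law: T = 2π √(a³ / GM).
Substituting a = 1.893e+12 m and GM = 4.08983e+15 m³/s²:
T = 2π √((1.893e+12)³ / 4.08983e+15) s
T ≈ 2.559e+11 s = 8108 years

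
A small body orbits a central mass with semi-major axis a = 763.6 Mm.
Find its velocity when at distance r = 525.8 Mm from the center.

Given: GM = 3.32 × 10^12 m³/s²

Convert to SI: a = 763.6 Mm = 7.636e+08 m; r = 525.8 Mm = 5.258e+08 m.
Vis-viva: v = √(GM · (2/r − 1/a)).
2/r − 1/a = 2/5.258e+08 − 1/7.636e+08 = 2.49414e-09 m⁻¹.
v = √(3.32e+12 · 2.49414e-09) m/s ≈ 91 m/s = 91 m/s.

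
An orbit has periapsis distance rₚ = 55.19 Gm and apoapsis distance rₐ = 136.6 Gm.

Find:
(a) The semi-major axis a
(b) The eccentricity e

Convert to SI: rₚ = 55.19 Gm = 5.519e+10 m; rₐ = 136.6 Gm = 1.366e+11 m.
(a) a = (rₚ + rₐ) / 2 = (5.519e+10 + 1.366e+11) / 2 ≈ 9.59e+10 m = 95.89 Gm.
(b) e = (rₐ − rₚ) / (rₐ + rₚ) = (1.366e+11 − 5.519e+10) / (1.366e+11 + 5.519e+10) ≈ 0.4245.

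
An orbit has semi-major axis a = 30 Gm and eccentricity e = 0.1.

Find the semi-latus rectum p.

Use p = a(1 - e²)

Convert to SI: a = 30 Gm = 3e+10 m.
p = a (1 − e²).
p = 3e+10 · (1 − (0.1)²) = 3e+10 · 0.99 ≈ 2.97e+10 m = 29.7 Gm.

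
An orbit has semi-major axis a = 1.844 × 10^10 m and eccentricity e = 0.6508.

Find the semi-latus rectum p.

p = a (1 − e²).
p = 1.844e+10 · (1 − (0.6508)²) = 1.844e+10 · 0.576459 ≈ 1.063e+10 m = 1.063 × 10^10 m.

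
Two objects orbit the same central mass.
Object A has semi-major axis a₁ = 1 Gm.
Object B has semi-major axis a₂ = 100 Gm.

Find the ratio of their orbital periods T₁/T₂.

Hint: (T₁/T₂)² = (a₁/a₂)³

Convert to SI: a₁ = 1 Gm = 1e+09 m; a₂ = 100 Gm = 1e+11 m.
From Kepler's third law, (T₁/T₂)² = (a₁/a₂)³, so T₁/T₂ = (a₁/a₂)^(3/2).
a₁/a₂ = 1e+09 / 1e+11 = 0.01.
T₁/T₂ = (0.01)^(3/2) ≈ 0.001.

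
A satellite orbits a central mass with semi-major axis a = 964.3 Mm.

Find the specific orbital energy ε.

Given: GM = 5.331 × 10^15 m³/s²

Convert to SI: a = 964.3 Mm = 9.643e+08 m.
ε = −GM / (2a).
ε = −5.331e+15 / (2 · 9.643e+08) J/kg ≈ -2.764e+06 J/kg = -2.764 MJ/kg.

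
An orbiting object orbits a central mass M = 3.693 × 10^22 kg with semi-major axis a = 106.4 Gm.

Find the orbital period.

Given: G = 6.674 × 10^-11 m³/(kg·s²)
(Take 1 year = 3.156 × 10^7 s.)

Convert to SI: a = 106.4 Gm = 1.064e+11 m.
GM = G · M = 6.674e-11 · 3.693e+22 = 2.46471e+12 m³/s².
Kepler's third law: T = 2π √(a³ / GM).
Substituting a = 1.064e+11 m and GM = 2.46471e+12 m³/s²:
T = 2π √((1.064e+11)³ / 2.46471e+12) s
T ≈ 1.389e+11 s = 4401 years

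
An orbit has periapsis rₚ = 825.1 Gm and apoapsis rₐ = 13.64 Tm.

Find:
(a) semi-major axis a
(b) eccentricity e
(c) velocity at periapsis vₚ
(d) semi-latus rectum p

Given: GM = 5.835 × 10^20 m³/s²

Convert to SI: rₚ = 825.1 Gm = 8.251e+11 m; rₐ = 13.64 Tm = 1.364e+13 m.
(a) a = (rₚ + rₐ)/2 = (8.251e+11 + 1.364e+13)/2 ≈ 7.233e+12 m
(b) e = (rₐ − rₚ)/(rₐ + rₚ) = (1.364e+13 − 8.251e+11)/(1.364e+13 + 8.251e+11) ≈ 0.8859
(c) With a = (rₚ + rₐ)/2 = 7.23255e+12 m, vₚ = √(GM (2/rₚ − 1/a)) = √(5.835e+20 · (2/8.251e+11 − 1/7.23255e+12)) m/s ≈ 3.652e+04 m/s
(d) From a = (rₚ + rₐ)/2 = 7.23255e+12 m and e = (rₐ − rₚ)/(rₐ + rₚ) = 0.885919, p = a(1 − e²) = 7.23255e+12 · (1 − (0.885919)²) ≈ 1.556e+12 m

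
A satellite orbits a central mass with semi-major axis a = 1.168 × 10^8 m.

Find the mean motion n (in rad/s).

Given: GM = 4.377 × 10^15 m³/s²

n = √(GM / a³).
n = √(4.377e+15 / (1.168e+08)³) rad/s ≈ 5.241e-05 rad/s.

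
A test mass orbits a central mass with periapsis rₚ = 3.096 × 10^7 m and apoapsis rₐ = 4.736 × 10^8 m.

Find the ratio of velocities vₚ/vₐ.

Conservation of angular momentum gives rₚvₚ = rₐvₐ, so vₚ/vₐ = rₐ/rₚ.
vₚ/vₐ = 4.736e+08 / 3.096e+07 ≈ 15.3.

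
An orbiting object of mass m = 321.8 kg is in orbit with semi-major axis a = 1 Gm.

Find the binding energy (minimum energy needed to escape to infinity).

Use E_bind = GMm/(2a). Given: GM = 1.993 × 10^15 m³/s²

Convert to SI: a = 1 Gm = 1e+09 m.
Total orbital energy is E = −GMm/(2a); binding energy is E_bind = −E = GMm/(2a).
E_bind = 1.993e+15 · 321.8 / (2 · 1e+09) J ≈ 3.207e+08 J = 320.7 MJ.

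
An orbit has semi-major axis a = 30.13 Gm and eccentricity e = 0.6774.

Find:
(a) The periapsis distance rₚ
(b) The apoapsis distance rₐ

Convert to SI: a = 30.13 Gm = 3.013e+10 m.
(a) rₚ = a(1 − e) = 3.013e+10 · (1 − 0.6774) = 3.013e+10 · 0.3226 ≈ 9.72e+09 m = 9.72 Gm.
(b) rₐ = a(1 + e) = 3.013e+10 · (1 + 0.6774) = 3.013e+10 · 1.6774 ≈ 5.054e+10 m = 50.54 Gm.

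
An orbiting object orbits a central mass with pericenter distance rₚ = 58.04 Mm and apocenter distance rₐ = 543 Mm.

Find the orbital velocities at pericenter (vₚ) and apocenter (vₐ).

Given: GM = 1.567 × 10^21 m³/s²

Convert to SI: rₚ = 58.04 Mm = 5.804e+07 m; rₐ = 543 Mm = 5.43e+08 m.
Use the vis-viva equation v² = GM(2/r − 1/a) with a = (rₚ + rₐ)/2 = (5.804e+07 + 5.43e+08)/2 = 3.0052e+08 m.
vₚ = √(GM · (2/rₚ − 1/a)) = √(1.567e+21 · (2/5.804e+07 − 1/3.0052e+08)) m/s ≈ 6.984e+06 m/s = 6984 km/s.
vₐ = √(GM · (2/rₐ − 1/a)) = √(1.567e+21 · (2/5.43e+08 − 1/3.0052e+08)) m/s ≈ 7.466e+05 m/s = 746.6 km/s.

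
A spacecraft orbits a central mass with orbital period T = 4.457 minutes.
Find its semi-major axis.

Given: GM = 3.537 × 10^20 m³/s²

Convert to SI: T = 4.457 minutes = 267.42 s.
Invert Kepler's third law: a = (GM · T² / (4π²))^(1/3).
Substituting T = 267.42 s and GM = 3.537e+20 m³/s²:
a = (3.537e+20 · (267.42)² / (4π²))^(1/3) m
a ≈ 8.621e+07 m = 8.621 × 10^7 m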